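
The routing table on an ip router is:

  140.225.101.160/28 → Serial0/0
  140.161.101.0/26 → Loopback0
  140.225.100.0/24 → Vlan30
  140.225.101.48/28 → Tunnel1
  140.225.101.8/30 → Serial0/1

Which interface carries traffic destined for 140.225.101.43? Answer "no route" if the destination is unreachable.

no route

No entry's prefix contains 140.225.101.43; there is no default route.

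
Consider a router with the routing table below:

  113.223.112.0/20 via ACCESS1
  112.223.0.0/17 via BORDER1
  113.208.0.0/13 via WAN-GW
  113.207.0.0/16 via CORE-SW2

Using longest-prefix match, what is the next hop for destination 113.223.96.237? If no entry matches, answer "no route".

No entry's prefix contains 113.223.96.237; there is no default route.

no route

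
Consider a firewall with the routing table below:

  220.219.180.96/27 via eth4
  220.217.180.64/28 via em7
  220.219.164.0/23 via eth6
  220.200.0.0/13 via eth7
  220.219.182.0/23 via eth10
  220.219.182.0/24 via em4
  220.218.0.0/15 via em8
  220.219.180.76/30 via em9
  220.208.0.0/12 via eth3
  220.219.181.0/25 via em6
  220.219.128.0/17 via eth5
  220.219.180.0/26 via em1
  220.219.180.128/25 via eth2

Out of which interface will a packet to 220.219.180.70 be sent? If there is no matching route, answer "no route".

Routes whose prefix contains 220.219.180.70:
  220.208.0.0/12 (220.208.0.0 - 220.223.255.255) -> eth3
  220.218.0.0/15 (220.218.0.0 - 220.219.255.255) -> em8
  220.219.128.0/17 (220.219.128.0 - 220.219.255.255) -> eth5
More-specific entries that do NOT match:
  220.219.180.76/30 (220.219.180.76 - 220.219.180.79) does not contain 220.219.180.70
  220.217.180.64/28 (220.217.180.64 - 220.217.180.79) does not contain 220.219.180.70
  220.219.180.96/27 (220.219.180.96 - 220.219.180.127) does not contain 220.219.180.70
  220.219.180.0/26 (220.219.180.0 - 220.219.180.63) does not contain 220.219.180.70
  220.219.181.0/25 (220.219.181.0 - 220.219.181.127) does not contain 220.219.180.70
  220.219.180.128/25 (220.219.180.128 - 220.219.180.255) does not contain 220.219.180.70
  220.219.182.0/24 (220.219.182.0 - 220.219.182.255) does not contain 220.219.180.70
  220.219.164.0/23 (220.219.164.0 - 220.219.165.255) does not contain 220.219.180.70
  220.219.182.0/23 (220.219.182.0 - 220.219.183.255) does not contain 220.219.180.70
Longest matching prefix is /17 -> interface eth5.

eth5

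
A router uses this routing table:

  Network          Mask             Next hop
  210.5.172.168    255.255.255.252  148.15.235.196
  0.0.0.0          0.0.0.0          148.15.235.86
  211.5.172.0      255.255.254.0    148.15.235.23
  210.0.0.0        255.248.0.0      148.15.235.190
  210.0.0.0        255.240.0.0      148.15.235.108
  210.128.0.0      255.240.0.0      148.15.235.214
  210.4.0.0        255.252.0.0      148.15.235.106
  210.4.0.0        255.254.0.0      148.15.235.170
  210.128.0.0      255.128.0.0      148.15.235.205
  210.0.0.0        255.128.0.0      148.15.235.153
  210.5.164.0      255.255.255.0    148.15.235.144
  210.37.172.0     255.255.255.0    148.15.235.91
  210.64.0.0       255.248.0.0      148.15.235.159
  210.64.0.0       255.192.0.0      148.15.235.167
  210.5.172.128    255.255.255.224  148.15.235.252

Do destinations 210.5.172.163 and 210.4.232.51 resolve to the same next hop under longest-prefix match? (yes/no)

yes

210.5.172.163: longest match 210.4.0.0/15 -> 148.15.235.170
210.4.232.51: longest match 210.4.0.0/15 -> 148.15.235.170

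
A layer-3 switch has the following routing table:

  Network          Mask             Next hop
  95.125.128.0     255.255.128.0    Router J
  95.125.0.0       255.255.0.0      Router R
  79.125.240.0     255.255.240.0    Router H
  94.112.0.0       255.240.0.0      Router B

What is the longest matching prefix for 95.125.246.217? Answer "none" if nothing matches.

95.125.128.0/17

Entries matching 95.125.246.217:
  95.125.0.0/16 (95.125.0.0 - 95.125.255.255)
  95.125.128.0/17 (95.125.128.0 - 95.125.255.255)
Most specific is 95.125.128.0/17.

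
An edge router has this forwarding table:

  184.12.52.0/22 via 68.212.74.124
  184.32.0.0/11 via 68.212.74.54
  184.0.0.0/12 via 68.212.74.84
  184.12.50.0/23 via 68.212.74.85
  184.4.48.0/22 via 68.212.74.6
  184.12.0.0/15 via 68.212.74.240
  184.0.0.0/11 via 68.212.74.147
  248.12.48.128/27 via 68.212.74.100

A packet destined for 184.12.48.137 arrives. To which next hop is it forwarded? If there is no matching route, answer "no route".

68.212.74.240

Routes whose prefix contains 184.12.48.137:
  184.0.0.0/11 (184.0.0.0 - 184.31.255.255) -> 68.212.74.147
  184.0.0.0/12 (184.0.0.0 - 184.15.255.255) -> 68.212.74.84
  184.12.0.0/15 (184.12.0.0 - 184.13.255.255) -> 68.212.74.240
More-specific entries that do NOT match:
  248.12.48.128/27 (248.12.48.128 - 248.12.48.159) does not contain 184.12.48.137
  184.12.50.0/23 (184.12.50.0 - 184.12.51.255) does not contain 184.12.48.137
  184.12.52.0/22 (184.12.52.0 - 184.12.55.255) does not contain 184.12.48.137
  184.4.48.0/22 (184.4.48.0 - 184.4.51.255) does not contain 184.12.48.137
Longest matching prefix is /15 -> next hop 68.212.74.240.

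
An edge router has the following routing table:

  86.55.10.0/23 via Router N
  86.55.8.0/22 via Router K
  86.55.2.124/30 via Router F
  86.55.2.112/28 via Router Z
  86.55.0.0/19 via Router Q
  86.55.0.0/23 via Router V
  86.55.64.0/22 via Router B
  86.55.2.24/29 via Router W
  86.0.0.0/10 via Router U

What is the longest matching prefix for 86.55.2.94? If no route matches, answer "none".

86.55.0.0/19

Entries matching 86.55.2.94:
  86.0.0.0/10 (86.0.0.0 - 86.63.255.255)
  86.55.0.0/19 (86.55.0.0 - 86.55.31.255)
Most specific is 86.55.0.0/19.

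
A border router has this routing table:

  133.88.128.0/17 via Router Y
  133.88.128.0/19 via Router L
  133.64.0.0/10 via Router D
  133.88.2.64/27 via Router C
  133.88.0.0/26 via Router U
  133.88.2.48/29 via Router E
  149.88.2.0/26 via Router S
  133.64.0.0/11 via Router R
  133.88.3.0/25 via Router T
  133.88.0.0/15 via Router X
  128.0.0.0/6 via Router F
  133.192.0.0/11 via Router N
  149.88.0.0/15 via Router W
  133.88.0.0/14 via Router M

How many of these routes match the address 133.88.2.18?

Prefixes containing 133.88.2.18:
  133.64.0.0/10 (133.64.0.0 - 133.127.255.255)
  133.64.0.0/11 (133.64.0.0 - 133.95.255.255)
  133.88.0.0/14 (133.88.0.0 - 133.91.255.255)
  133.88.0.0/15 (133.88.0.0 - 133.89.255.255)
Total matching entries: 4.

4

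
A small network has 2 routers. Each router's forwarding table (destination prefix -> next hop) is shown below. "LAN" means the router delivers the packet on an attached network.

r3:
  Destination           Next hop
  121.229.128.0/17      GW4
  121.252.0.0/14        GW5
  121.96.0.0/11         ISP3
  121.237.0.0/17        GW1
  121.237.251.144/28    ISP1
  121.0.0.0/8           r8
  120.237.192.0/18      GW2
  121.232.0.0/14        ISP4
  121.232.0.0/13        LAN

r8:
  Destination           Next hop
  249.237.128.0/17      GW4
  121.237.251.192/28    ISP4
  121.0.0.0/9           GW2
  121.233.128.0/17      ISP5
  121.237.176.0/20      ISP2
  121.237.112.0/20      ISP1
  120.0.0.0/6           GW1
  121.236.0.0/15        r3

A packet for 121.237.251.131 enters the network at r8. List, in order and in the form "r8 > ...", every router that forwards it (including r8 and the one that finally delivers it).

At r8: longest match for 121.237.251.131 is 121.236.0.0/15 -> r3
At r3: longest match for 121.237.251.131 is 121.232.0.0/13 -> LAN

r8 > r3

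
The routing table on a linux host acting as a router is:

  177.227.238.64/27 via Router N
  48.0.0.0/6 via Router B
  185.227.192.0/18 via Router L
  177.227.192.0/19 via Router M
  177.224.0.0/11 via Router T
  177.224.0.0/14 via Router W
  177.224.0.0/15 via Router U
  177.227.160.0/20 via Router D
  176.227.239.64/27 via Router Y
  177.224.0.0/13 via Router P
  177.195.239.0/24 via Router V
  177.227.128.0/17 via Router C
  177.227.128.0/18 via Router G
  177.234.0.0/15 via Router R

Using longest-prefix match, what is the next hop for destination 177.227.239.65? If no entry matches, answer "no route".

Router C

Routes whose prefix contains 177.227.239.65:
  177.224.0.0/11 (177.224.0.0 - 177.255.255.255) -> Router T
  177.224.0.0/13 (177.224.0.0 - 177.231.255.255) -> Router P
  177.224.0.0/14 (177.224.0.0 - 177.227.255.255) -> Router W
  177.227.128.0/17 (177.227.128.0 - 177.227.255.255) -> Router C
More-specific entries that do NOT match:
  177.227.238.64/27 (177.227.238.64 - 177.227.238.95) does not contain 177.227.239.65
  176.227.239.64/27 (176.227.239.64 - 176.227.239.95) does not contain 177.227.239.65
  177.195.239.0/24 (177.195.239.0 - 177.195.239.255) does not contain 177.227.239.65
  177.227.160.0/20 (177.227.160.0 - 177.227.175.255) does not contain 177.227.239.65
  177.227.192.0/19 (177.227.192.0 - 177.227.223.255) does not contain 177.227.239.65
  185.227.192.0/18 (185.227.192.0 - 185.227.255.255) does not contain 177.227.239.65
  177.227.128.0/18 (177.227.128.0 - 177.227.191.255) does not contain 177.227.239.65
Longest matching prefix is /17 -> next hop Router C.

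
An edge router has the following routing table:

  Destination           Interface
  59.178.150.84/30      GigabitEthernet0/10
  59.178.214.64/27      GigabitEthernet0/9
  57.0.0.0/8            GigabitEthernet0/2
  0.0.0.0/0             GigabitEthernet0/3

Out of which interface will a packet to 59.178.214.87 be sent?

Routes whose prefix contains 59.178.214.87:
  0.0.0.0/0 (default, matches everything) -> GigabitEthernet0/3
  59.178.214.64/27 (59.178.214.64 - 59.178.214.95) -> GigabitEthernet0/9
More-specific entries that do NOT match:
  59.178.150.84/30 (59.178.150.84 - 59.178.150.87) does not contain 59.178.214.87
Longest matching prefix is /27 -> interface GigabitEthernet0/9.

GigabitEthernet0/9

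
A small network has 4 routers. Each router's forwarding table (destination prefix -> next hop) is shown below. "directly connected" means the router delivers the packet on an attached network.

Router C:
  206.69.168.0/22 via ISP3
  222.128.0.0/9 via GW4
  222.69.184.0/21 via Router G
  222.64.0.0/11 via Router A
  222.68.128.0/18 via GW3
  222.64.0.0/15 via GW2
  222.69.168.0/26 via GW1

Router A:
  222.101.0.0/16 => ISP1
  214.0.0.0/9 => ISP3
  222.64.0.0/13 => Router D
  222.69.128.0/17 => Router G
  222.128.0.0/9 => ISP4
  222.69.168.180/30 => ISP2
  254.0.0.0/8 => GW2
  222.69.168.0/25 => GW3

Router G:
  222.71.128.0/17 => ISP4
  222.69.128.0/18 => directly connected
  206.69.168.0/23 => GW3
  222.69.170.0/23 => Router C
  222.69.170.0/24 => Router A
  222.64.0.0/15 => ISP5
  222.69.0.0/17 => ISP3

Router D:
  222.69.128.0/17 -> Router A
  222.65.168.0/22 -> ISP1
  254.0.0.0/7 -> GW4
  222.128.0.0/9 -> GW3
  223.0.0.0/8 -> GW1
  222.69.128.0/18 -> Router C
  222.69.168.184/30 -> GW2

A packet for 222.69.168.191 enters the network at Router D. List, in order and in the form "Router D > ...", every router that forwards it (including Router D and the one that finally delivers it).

Router D > Router C > Router A > Router G

At Router D: longest match for 222.69.168.191 is 222.69.128.0/18 -> Router C
At Router C: longest match for 222.69.168.191 is 222.64.0.0/11 -> Router A
At Router A: longest match for 222.69.168.191 is 222.69.128.0/17 -> Router G
At Router G: longest match for 222.69.168.191 is 222.69.128.0/18 -> directly connected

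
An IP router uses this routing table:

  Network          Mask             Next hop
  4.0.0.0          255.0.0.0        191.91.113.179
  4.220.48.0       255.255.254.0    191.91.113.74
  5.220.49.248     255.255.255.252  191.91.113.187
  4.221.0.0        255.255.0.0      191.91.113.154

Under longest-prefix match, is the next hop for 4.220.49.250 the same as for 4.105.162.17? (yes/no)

4.220.49.250: longest match 4.220.48.0/23 -> 191.91.113.74
4.105.162.17: longest match 4.0.0.0/8 -> 191.91.113.179

no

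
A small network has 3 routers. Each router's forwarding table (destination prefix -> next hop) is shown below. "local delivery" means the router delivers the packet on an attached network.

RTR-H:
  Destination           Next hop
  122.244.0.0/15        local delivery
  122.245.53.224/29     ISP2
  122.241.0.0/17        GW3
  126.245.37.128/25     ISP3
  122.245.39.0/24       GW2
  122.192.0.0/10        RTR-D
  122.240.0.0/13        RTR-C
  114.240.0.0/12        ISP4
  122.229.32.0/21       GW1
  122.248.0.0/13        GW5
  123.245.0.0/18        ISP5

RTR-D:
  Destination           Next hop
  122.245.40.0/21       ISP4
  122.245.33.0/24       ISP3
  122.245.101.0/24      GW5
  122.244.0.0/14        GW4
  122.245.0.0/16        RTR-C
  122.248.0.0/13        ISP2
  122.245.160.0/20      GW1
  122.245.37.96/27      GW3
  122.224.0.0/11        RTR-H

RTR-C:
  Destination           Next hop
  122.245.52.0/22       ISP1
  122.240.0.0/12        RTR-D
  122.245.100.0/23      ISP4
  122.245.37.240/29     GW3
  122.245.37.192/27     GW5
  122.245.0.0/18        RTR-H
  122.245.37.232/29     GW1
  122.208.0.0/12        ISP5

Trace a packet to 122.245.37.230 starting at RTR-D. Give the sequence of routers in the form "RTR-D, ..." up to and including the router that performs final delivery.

At RTR-D: longest match for 122.245.37.230 is 122.245.0.0/16 -> RTR-C
At RTR-C: longest match for 122.245.37.230 is 122.245.0.0/18 -> RTR-H
At RTR-H: longest match for 122.245.37.230 is 122.244.0.0/15 -> local delivery

RTR-D, RTR-C, RTR-H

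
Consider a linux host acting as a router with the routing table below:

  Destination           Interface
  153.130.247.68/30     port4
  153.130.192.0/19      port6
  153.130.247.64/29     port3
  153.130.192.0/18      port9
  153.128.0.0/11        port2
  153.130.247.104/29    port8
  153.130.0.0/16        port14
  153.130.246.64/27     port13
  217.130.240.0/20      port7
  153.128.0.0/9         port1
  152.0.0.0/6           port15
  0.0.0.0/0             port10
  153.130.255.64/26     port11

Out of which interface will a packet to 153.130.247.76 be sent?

Routes whose prefix contains 153.130.247.76:
  0.0.0.0/0 (default, matches everything) -> port10
  152.0.0.0/6 (152.0.0.0 - 155.255.255.255) -> port15
  153.128.0.0/9 (153.128.0.0 - 153.255.255.255) -> port1
  153.128.0.0/11 (153.128.0.0 - 153.159.255.255) -> port2
  153.130.0.0/16 (153.130.0.0 - 153.130.255.255) -> port14
  153.130.192.0/18 (153.130.192.0 - 153.130.255.255) -> port9
More-specific entries that do NOT match:
  153.130.247.68/30 (153.130.247.68 - 153.130.247.71) does not contain 153.130.247.76
  153.130.247.64/29 (153.130.247.64 - 153.130.247.71) does not contain 153.130.247.76
  153.130.247.104/29 (153.130.247.104 - 153.130.247.111) does not contain 153.130.247.76
  153.130.246.64/27 (153.130.246.64 - 153.130.246.95) does not contain 153.130.247.76
  153.130.255.64/26 (153.130.255.64 - 153.130.255.127) does not contain 153.130.247.76
  217.130.240.0/20 (217.130.240.0 - 217.130.255.255) does not contain 153.130.247.76
  153.130.192.0/19 (153.130.192.0 - 153.130.223.255) does not contain 153.130.247.76
Longest matching prefix is /18 -> interface port9.

port9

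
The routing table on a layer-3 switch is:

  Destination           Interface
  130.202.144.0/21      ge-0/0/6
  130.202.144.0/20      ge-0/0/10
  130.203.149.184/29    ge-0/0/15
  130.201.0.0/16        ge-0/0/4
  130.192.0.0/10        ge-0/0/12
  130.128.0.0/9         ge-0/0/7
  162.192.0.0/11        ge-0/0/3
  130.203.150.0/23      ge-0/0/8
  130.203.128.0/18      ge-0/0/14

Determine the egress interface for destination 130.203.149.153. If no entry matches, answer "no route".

Routes whose prefix contains 130.203.149.153:
  130.128.0.0/9 (130.128.0.0 - 130.255.255.255) -> ge-0/0/7
  130.192.0.0/10 (130.192.0.0 - 130.255.255.255) -> ge-0/0/12
  130.203.128.0/18 (130.203.128.0 - 130.203.191.255) -> ge-0/0/14
More-specific entries that do NOT match:
  130.203.149.184/29 (130.203.149.184 - 130.203.149.191) does not contain 130.203.149.153
  130.203.150.0/23 (130.203.150.0 - 130.203.151.255) does not contain 130.203.149.153
  130.202.144.0/21 (130.202.144.0 - 130.202.151.255) does not contain 130.203.149.153
  130.202.144.0/20 (130.202.144.0 - 130.202.159.255) does not contain 130.203.149.153
Longest matching prefix is /18 -> interface ge-0/0/14.

ge-0/0/14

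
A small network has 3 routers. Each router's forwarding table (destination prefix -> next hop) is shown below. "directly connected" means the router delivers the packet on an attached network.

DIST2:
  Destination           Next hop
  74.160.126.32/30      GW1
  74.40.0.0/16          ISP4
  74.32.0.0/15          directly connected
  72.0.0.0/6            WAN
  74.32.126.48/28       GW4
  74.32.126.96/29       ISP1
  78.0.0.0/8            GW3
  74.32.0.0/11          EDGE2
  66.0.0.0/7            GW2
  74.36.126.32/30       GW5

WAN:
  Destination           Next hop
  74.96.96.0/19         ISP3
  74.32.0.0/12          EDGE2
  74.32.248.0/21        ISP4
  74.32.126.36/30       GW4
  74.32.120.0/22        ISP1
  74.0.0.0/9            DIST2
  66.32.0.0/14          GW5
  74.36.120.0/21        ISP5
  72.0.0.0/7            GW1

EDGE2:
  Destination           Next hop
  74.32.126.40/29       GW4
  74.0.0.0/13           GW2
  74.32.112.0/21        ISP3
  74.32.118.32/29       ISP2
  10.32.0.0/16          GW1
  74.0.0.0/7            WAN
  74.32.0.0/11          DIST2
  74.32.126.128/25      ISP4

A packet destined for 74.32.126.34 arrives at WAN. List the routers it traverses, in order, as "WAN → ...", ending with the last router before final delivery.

At WAN: longest match for 74.32.126.34 is 74.32.0.0/12 -> EDGE2
At EDGE2: longest match for 74.32.126.34 is 74.32.0.0/11 -> DIST2
At DIST2: longest match for 74.32.126.34 is 74.32.0.0/15 -> directly connected

WAN → EDGE2 → DIST2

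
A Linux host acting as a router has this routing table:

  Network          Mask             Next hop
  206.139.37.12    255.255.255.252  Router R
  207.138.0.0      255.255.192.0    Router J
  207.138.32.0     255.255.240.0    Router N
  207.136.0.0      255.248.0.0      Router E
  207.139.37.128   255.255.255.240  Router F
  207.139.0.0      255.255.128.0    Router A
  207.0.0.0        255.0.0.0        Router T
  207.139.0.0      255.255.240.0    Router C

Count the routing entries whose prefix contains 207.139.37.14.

3

Prefixes containing 207.139.37.14:
  207.0.0.0/8 (207.0.0.0 - 207.255.255.255)
  207.136.0.0/13 (207.136.0.0 - 207.143.255.255)
  207.139.0.0/17 (207.139.0.0 - 207.139.127.255)
Total matching entries: 3.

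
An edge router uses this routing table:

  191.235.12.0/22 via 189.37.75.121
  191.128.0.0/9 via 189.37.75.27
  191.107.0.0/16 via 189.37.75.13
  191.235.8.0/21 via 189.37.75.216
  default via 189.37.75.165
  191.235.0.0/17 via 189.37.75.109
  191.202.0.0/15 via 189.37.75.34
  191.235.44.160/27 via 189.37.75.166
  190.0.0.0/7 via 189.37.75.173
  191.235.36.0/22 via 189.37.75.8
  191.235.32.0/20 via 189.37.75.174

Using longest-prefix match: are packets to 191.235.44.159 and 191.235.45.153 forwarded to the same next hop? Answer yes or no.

yes

191.235.44.159: longest match 191.235.32.0/20 -> 189.37.75.174
191.235.45.153: longest match 191.235.32.0/20 -> 189.37.75.174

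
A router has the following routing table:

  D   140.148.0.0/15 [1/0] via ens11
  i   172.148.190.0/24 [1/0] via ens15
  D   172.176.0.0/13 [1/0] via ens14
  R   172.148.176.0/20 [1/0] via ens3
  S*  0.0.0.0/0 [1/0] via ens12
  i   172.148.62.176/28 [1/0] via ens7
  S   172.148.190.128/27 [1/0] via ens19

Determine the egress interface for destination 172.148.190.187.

Routes whose prefix contains 172.148.190.187:
  0.0.0.0/0 (default, matches everything) -> ens12
  172.148.176.0/20 (172.148.176.0 - 172.148.191.255) -> ens3
  172.148.190.0/24 (172.148.190.0 - 172.148.190.255) -> ens15
More-specific entries that do NOT match:
  172.148.62.176/28 (172.148.62.176 - 172.148.62.191) does not contain 172.148.190.187
  172.148.190.128/27 (172.148.190.128 - 172.148.190.159) does not contain 172.148.190.187
Longest matching prefix is /24 -> interface ens15.

ens15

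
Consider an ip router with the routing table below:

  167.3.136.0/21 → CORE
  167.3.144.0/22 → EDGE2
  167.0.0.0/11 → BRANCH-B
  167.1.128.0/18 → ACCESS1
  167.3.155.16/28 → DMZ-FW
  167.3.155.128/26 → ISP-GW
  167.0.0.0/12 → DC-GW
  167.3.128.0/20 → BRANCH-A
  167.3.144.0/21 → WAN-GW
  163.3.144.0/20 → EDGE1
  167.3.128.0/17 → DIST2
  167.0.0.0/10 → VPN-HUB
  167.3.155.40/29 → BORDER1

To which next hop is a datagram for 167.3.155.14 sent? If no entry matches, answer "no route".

DIST2

Routes whose prefix contains 167.3.155.14:
  167.0.0.0/10 (167.0.0.0 - 167.63.255.255) -> VPN-HUB
  167.0.0.0/11 (167.0.0.0 - 167.31.255.255) -> BRANCH-B
  167.0.0.0/12 (167.0.0.0 - 167.15.255.255) -> DC-GW
  167.3.128.0/17 (167.3.128.0 - 167.3.255.255) -> DIST2
More-specific entries that do NOT match:
  167.3.155.40/29 (167.3.155.40 - 167.3.155.47) does not contain 167.3.155.14
  167.3.155.16/28 (167.3.155.16 - 167.3.155.31) does not contain 167.3.155.14
  167.3.155.128/26 (167.3.155.128 - 167.3.155.191) does not contain 167.3.155.14
  167.3.144.0/22 (167.3.144.0 - 167.3.147.255) does not contain 167.3.155.14
  167.3.136.0/21 (167.3.136.0 - 167.3.143.255) does not contain 167.3.155.14
  167.3.144.0/21 (167.3.144.0 - 167.3.151.255) does not contain 167.3.155.14
  167.3.128.0/20 (167.3.128.0 - 167.3.143.255) does not contain 167.3.155.14
  163.3.144.0/20 (163.3.144.0 - 163.3.159.255) does not contain 167.3.155.14
  167.1.128.0/18 (167.1.128.0 - 167.1.191.255) does not contain 167.3.155.14
Longest matching prefix is /17 -> next hop DIST2.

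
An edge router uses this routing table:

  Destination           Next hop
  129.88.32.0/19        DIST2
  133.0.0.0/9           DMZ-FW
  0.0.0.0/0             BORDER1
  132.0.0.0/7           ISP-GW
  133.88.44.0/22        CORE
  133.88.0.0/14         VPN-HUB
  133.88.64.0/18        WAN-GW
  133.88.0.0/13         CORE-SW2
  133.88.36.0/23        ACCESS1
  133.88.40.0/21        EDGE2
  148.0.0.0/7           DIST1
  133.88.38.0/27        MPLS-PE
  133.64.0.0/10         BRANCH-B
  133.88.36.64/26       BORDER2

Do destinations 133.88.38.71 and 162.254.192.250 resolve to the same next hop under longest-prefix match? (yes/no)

133.88.38.71: longest match 133.88.0.0/14 -> VPN-HUB
162.254.192.250: longest match 0.0.0.0/0 -> BORDER1

no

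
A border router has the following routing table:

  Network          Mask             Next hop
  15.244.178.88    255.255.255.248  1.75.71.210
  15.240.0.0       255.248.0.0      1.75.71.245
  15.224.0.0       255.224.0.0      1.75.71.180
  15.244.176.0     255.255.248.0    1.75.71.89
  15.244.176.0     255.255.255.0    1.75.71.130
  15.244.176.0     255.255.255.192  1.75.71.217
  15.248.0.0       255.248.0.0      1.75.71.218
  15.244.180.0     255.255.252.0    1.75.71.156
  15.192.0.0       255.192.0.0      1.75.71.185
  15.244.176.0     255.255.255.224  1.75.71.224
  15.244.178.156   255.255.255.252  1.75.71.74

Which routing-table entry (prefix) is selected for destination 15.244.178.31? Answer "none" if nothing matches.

Entries matching 15.244.178.31:
  15.192.0.0/10 (15.192.0.0 - 15.255.255.255)
  15.224.0.0/11 (15.224.0.0 - 15.255.255.255)
  15.240.0.0/13 (15.240.0.0 - 15.247.255.255)
  15.244.176.0/21 (15.244.176.0 - 15.244.183.255)
Most specific is 15.244.176.0/21.

15.244.176.0/21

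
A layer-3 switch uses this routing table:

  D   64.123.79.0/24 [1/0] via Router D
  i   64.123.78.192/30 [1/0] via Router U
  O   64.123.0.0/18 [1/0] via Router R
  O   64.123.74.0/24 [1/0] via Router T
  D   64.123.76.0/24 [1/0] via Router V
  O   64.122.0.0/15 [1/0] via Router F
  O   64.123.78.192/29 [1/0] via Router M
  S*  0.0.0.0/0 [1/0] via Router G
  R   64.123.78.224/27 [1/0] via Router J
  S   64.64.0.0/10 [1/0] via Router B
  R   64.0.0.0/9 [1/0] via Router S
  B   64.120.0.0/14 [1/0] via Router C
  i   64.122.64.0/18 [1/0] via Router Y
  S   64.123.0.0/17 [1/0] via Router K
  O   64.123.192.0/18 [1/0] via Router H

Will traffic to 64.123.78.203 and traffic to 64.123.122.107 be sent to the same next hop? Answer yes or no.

yes

64.123.78.203: longest match 64.123.0.0/17 -> Router K
64.123.122.107: longest match 64.123.0.0/17 -> Router K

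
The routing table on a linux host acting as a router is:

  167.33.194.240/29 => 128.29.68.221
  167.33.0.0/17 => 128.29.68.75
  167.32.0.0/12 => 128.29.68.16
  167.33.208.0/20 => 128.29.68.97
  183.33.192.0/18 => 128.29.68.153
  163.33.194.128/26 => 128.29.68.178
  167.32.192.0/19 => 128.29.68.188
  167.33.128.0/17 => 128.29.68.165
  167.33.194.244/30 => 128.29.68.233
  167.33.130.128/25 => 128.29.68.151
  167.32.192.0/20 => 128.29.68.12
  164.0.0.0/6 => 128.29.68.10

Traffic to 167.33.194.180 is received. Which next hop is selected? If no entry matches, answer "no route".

Routes whose prefix contains 167.33.194.180:
  164.0.0.0/6 (164.0.0.0 - 167.255.255.255) -> 128.29.68.10
  167.32.0.0/12 (167.32.0.0 - 167.47.255.255) -> 128.29.68.16
  167.33.128.0/17 (167.33.128.0 - 167.33.255.255) -> 128.29.68.165
More-specific entries that do NOT match:
  167.33.194.244/30 (167.33.194.244 - 167.33.194.247) does not contain 167.33.194.180
  167.33.194.240/29 (167.33.194.240 - 167.33.194.247) does not contain 167.33.194.180
  163.33.194.128/26 (163.33.194.128 - 163.33.194.191) does not contain 167.33.194.180
  167.33.130.128/25 (167.33.130.128 - 167.33.130.255) does not contain 167.33.194.180
  167.33.208.0/20 (167.33.208.0 - 167.33.223.255) does not contain 167.33.194.180
  167.32.192.0/20 (167.32.192.0 - 167.32.207.255) does not contain 167.33.194.180
  167.32.192.0/19 (167.32.192.0 - 167.32.223.255) does not contain 167.33.194.180
  183.33.192.0/18 (183.33.192.0 - 183.33.255.255) does not contain 167.33.194.180
Longest matching prefix is /17 -> next hop 128.29.68.165.

128.29.68.165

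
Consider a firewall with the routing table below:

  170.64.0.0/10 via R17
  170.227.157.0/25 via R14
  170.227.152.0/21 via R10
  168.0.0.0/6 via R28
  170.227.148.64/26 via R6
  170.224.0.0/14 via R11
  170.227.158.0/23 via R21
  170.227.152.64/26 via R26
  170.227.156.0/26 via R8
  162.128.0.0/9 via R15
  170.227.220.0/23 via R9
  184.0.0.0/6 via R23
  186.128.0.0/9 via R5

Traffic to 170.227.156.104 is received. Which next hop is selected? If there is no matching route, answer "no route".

Routes whose prefix contains 170.227.156.104:
  168.0.0.0/6 (168.0.0.0 - 171.255.255.255) -> R28
  170.224.0.0/14 (170.224.0.0 - 170.227.255.255) -> R11
  170.227.152.0/21 (170.227.152.0 - 170.227.159.255) -> R10
More-specific entries that do NOT match:
  170.227.148.64/26 (170.227.148.64 - 170.227.148.127) does not contain 170.227.156.104
  170.227.152.64/26 (170.227.152.64 - 170.227.152.127) does not contain 170.227.156.104
  170.227.156.0/26 (170.227.156.0 - 170.227.156.63) does not contain 170.227.156.104
  170.227.157.0/25 (170.227.157.0 - 170.227.157.127) does not contain 170.227.156.104
  170.227.158.0/23 (170.227.158.0 - 170.227.159.255) does not contain 170.227.156.104
  170.227.220.0/23 (170.227.220.0 - 170.227.221.255) does not contain 170.227.156.104
Longest matching prefix is /21 -> next hop R10.

R10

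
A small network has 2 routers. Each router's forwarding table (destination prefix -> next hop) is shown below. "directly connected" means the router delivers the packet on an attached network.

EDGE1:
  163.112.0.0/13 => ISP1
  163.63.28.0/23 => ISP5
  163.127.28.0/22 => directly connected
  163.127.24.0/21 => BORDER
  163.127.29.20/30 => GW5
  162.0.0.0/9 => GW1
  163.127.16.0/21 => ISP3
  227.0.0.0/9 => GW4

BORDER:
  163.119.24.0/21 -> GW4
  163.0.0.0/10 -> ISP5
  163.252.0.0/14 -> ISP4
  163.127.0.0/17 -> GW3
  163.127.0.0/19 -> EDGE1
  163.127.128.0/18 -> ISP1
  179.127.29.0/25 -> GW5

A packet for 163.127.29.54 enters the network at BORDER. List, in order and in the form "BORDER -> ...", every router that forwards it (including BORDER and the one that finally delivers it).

At BORDER: longest match for 163.127.29.54 is 163.127.0.0/19 -> EDGE1
At EDGE1: longest match for 163.127.29.54 is 163.127.28.0/22 -> directly connected

BORDER -> EDGE1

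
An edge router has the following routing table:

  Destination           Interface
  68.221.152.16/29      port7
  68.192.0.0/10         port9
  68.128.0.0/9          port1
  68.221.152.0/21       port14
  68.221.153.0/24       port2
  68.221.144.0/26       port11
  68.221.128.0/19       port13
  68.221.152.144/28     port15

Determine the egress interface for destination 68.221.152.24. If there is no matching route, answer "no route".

port14

Routes whose prefix contains 68.221.152.24:
  68.128.0.0/9 (68.128.0.0 - 68.255.255.255) -> port1
  68.192.0.0/10 (68.192.0.0 - 68.255.255.255) -> port9
  68.221.128.0/19 (68.221.128.0 - 68.221.159.255) -> port13
  68.221.152.0/21 (68.221.152.0 - 68.221.159.255) -> port14
More-specific entries that do NOT match:
  68.221.152.16/29 (68.221.152.16 - 68.221.152.23) does not contain 68.221.152.24
  68.221.152.144/28 (68.221.152.144 - 68.221.152.159) does not contain 68.221.152.24
  68.221.144.0/26 (68.221.144.0 - 68.221.144.63) does not contain 68.221.152.24
  68.221.153.0/24 (68.221.153.0 - 68.221.153.255) does not contain 68.221.152.24
Longest matching prefix is /21 -> interface port14.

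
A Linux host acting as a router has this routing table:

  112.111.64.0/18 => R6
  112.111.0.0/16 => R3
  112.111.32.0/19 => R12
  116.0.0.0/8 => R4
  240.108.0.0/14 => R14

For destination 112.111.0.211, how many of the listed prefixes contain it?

1

Prefixes containing 112.111.0.211:
  112.111.0.0/16 (112.111.0.0 - 112.111.255.255)
Total matching entries: 1.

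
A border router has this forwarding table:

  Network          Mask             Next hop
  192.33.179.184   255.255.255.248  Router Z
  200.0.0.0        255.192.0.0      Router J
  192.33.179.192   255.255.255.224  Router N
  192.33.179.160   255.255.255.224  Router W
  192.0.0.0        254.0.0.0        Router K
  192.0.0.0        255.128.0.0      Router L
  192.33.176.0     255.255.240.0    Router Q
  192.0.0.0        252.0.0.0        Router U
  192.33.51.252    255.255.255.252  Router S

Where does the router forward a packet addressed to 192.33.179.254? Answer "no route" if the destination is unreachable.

Router Q

Routes whose prefix contains 192.33.179.254:
  192.0.0.0/6 (192.0.0.0 - 195.255.255.255) -> Router U
  192.0.0.0/7 (192.0.0.0 - 193.255.255.255) -> Router K
  192.0.0.0/9 (192.0.0.0 - 192.127.255.255) -> Router L
  192.33.176.0/20 (192.33.176.0 - 192.33.191.255) -> Router Q
More-specific entries that do NOT match:
  192.33.51.252/30 (192.33.51.252 - 192.33.51.255) does not contain 192.33.179.254
  192.33.179.184/29 (192.33.179.184 - 192.33.179.191) does not contain 192.33.179.254
  192.33.179.192/27 (192.33.179.192 - 192.33.179.223) does not contain 192.33.179.254
  192.33.179.160/27 (192.33.179.160 - 192.33.179.191) does not contain 192.33.179.254
Longest matching prefix is /20 -> next hop Router Q.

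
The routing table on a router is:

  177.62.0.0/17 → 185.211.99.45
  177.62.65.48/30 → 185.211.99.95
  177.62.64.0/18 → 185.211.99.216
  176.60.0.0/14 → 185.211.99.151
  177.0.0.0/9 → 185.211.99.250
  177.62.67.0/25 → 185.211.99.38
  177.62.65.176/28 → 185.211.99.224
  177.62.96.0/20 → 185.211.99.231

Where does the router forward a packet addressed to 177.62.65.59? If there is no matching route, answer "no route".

Routes whose prefix contains 177.62.65.59:
  177.0.0.0/9 (177.0.0.0 - 177.127.255.255) -> 185.211.99.250
  177.62.0.0/17 (177.62.0.0 - 177.62.127.255) -> 185.211.99.45
  177.62.64.0/18 (177.62.64.0 - 177.62.127.255) -> 185.211.99.216
More-specific entries that do NOT match:
  177.62.65.48/30 (177.62.65.48 - 177.62.65.51) does not contain 177.62.65.59
  177.62.65.176/28 (177.62.65.176 - 177.62.65.191) does not contain 177.62.65.59
  177.62.67.0/25 (177.62.67.0 - 177.62.67.127) does not contain 177.62.65.59
  177.62.96.0/20 (177.62.96.0 - 177.62.111.255) does not contain 177.62.65.59
Longest matching prefix is /18 -> next hop 185.211.99.216.

185.211.99.216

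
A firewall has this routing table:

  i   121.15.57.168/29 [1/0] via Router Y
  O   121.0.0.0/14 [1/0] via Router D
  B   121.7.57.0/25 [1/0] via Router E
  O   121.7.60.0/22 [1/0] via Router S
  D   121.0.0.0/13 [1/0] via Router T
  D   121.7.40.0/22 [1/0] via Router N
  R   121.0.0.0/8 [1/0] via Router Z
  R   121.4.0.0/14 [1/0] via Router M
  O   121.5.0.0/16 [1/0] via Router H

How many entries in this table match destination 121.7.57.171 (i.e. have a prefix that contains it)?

Prefixes containing 121.7.57.171:
  121.0.0.0/8 (121.0.0.0 - 121.255.255.255)
  121.0.0.0/13 (121.0.0.0 - 121.7.255.255)
  121.4.0.0/14 (121.4.0.0 - 121.7.255.255)
Total matching entries: 3.

3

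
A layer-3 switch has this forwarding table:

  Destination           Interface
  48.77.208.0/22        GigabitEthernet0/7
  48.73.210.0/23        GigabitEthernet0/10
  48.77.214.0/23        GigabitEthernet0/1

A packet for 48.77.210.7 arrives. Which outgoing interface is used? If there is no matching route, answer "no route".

GigabitEthernet0/7

Routes whose prefix contains 48.77.210.7:
  48.77.208.0/22 (48.77.208.0 - 48.77.211.255) -> GigabitEthernet0/7
More-specific entries that do NOT match:
  48.73.210.0/23 (48.73.210.0 - 48.73.211.255) does not contain 48.77.210.7
  48.77.214.0/23 (48.77.214.0 - 48.77.215.255) does not contain 48.77.210.7
Longest matching prefix is /22 -> interface GigabitEthernet0/7.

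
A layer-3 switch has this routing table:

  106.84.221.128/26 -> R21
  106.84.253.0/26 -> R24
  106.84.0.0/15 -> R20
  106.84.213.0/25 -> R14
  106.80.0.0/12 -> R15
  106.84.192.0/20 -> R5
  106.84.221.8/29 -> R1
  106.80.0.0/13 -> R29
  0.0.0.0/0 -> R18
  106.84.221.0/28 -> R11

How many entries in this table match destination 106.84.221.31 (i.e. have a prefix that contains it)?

4

Prefixes containing 106.84.221.31:
  0.0.0.0/0 (default, matches everything)
  106.80.0.0/12 (106.80.0.0 - 106.95.255.255)
  106.80.0.0/13 (106.80.0.0 - 106.87.255.255)
  106.84.0.0/15 (106.84.0.0 - 106.85.255.255)
Total matching entries: 4.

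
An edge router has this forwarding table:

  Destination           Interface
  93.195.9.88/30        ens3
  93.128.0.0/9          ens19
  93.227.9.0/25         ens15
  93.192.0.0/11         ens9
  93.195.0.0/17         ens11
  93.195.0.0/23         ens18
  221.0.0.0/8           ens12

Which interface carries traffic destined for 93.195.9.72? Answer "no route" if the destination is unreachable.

ens11

Routes whose prefix contains 93.195.9.72:
  93.128.0.0/9 (93.128.0.0 - 93.255.255.255) -> ens19
  93.192.0.0/11 (93.192.0.0 - 93.223.255.255) -> ens9
  93.195.0.0/17 (93.195.0.0 - 93.195.127.255) -> ens11
More-specific entries that do NOT match:
  93.195.9.88/30 (93.195.9.88 - 93.195.9.91) does not contain 93.195.9.72
  93.227.9.0/25 (93.227.9.0 - 93.227.9.127) does not contain 93.195.9.72
  93.195.0.0/23 (93.195.0.0 - 93.195.1.255) does not contain 93.195.9.72
Longest matching prefix is /17 -> interface ens11.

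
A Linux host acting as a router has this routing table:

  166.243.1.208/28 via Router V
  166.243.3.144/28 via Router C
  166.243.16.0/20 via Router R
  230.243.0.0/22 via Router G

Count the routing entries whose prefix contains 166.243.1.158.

0

No listed prefix contains 166.243.1.158.
Total matching entries: 0.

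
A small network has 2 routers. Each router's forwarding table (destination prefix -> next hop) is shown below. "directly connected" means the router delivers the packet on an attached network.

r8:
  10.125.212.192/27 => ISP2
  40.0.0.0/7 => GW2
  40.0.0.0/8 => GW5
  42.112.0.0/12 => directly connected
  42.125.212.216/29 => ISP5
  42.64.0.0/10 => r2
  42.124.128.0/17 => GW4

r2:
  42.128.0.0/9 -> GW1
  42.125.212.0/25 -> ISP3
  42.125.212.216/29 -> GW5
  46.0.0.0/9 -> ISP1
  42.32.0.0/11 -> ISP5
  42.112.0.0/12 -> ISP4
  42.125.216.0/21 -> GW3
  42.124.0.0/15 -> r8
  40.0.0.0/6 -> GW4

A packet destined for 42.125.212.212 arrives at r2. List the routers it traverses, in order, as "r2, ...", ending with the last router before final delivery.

At r2: longest match for 42.125.212.212 is 42.124.0.0/15 -> r8
At r8: longest match for 42.125.212.212 is 42.112.0.0/12 -> directly connected

r2, r8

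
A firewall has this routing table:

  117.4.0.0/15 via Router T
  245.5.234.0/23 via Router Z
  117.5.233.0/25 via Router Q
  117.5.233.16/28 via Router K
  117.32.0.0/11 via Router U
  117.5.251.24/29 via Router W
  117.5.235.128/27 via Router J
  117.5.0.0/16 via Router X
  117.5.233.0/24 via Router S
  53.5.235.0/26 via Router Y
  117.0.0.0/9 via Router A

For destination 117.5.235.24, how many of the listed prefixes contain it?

3

Prefixes containing 117.5.235.24:
  117.0.0.0/9 (117.0.0.0 - 117.127.255.255)
  117.4.0.0/15 (117.4.0.0 - 117.5.255.255)
  117.5.0.0/16 (117.5.0.0 - 117.5.255.255)
Total matching entries: 3.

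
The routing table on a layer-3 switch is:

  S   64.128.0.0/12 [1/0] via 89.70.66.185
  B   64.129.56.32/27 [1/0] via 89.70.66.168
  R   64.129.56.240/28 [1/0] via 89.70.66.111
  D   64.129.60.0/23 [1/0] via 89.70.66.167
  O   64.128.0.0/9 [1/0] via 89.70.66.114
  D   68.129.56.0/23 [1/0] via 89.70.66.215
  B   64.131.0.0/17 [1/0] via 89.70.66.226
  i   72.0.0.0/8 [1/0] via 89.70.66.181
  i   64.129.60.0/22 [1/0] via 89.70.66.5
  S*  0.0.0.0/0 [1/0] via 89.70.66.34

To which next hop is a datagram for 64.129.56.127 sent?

89.70.66.185

Routes whose prefix contains 64.129.56.127:
  0.0.0.0/0 (default, matches everything) -> 89.70.66.34
  64.128.0.0/9 (64.128.0.0 - 64.255.255.255) -> 89.70.66.114
  64.128.0.0/12 (64.128.0.0 - 64.143.255.255) -> 89.70.66.185
More-specific entries that do NOT match:
  64.129.56.240/28 (64.129.56.240 - 64.129.56.255) does not contain 64.129.56.127
  64.129.56.32/27 (64.129.56.32 - 64.129.56.63) does not contain 64.129.56.127
  64.129.60.0/23 (64.129.60.0 - 64.129.61.255) does not contain 64.129.56.127
  68.129.56.0/23 (68.129.56.0 - 68.129.57.255) does not contain 64.129.56.127
  64.129.60.0/22 (64.129.60.0 - 64.129.63.255) does not contain 64.129.56.127
  64.131.0.0/17 (64.131.0.0 - 64.131.127.255) does not contain 64.129.56.127
Longest matching prefix is /12 -> next hop 89.70.66.185.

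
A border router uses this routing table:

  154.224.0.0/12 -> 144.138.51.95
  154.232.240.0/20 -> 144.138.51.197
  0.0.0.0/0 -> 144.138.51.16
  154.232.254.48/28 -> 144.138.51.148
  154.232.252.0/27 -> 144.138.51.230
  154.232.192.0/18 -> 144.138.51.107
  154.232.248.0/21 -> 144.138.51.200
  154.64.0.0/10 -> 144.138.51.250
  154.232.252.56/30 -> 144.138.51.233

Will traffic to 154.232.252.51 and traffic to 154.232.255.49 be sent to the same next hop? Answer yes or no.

154.232.252.51: longest match 154.232.248.0/21 -> 144.138.51.200
154.232.255.49: longest match 154.232.248.0/21 -> 144.138.51.200

yes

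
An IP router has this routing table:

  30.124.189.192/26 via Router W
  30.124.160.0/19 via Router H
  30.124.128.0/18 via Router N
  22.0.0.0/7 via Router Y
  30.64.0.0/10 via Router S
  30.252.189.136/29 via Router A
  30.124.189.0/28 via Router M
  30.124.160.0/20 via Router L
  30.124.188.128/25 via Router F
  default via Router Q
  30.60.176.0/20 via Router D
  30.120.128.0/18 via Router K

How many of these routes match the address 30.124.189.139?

4

Prefixes containing 30.124.189.139:
  0.0.0.0/0 (default, matches everything)
  30.64.0.0/10 (30.64.0.0 - 30.127.255.255)
  30.124.128.0/18 (30.124.128.0 - 30.124.191.255)
  30.124.160.0/19 (30.124.160.0 - 30.124.191.255)
Total matching entries: 4.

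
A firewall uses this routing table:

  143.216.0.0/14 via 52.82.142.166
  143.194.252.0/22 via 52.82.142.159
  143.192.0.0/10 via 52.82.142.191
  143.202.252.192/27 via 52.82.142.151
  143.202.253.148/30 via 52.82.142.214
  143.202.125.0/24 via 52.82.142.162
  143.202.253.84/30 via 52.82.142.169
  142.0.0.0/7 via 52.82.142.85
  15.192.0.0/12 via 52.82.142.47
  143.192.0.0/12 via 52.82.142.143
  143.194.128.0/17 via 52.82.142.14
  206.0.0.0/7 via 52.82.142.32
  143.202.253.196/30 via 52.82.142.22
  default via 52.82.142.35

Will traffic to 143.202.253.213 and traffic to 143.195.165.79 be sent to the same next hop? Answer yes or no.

yes

143.202.253.213: longest match 143.192.0.0/12 -> 52.82.142.143
143.195.165.79: longest match 143.192.0.0/12 -> 52.82.142.143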